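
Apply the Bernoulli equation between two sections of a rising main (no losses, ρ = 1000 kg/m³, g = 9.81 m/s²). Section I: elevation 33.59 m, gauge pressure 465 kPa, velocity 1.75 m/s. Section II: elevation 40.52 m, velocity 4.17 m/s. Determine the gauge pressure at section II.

P₂ ≈ 390 kPa

Pressure head at I: ψ₁ = P₁/(ρg) = 465×1000 / (1000 × 9.81) = 47.40 m.
Velocity heads: v₁²/2g = 1.75²/19.62 = 0.156 m; v₂²/2g = 4.17²/19.62 = 0.886 m.
Total head H = z₁ + ψ₁ + v₁²/2g = 33.59 + 47.40 + 0.156 = 81.15 m.
ψ₂ = H − z₂ − v₂²/2g = 81.15 − 40.52 − 0.886 = 39.74 m.
P₂ = ρgψ₂ = 1000 × 9.81 × 39.74 ≈ 390 kPa.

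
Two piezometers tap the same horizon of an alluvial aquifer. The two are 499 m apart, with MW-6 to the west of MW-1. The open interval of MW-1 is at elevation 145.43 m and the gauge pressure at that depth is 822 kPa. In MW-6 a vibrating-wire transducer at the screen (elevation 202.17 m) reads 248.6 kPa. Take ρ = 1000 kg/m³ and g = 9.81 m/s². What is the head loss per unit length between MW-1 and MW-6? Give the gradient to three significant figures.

Pressure head at MW-1: ψ = P/(ρg) = 822×1000 / (1000 × 9.81) = 83.79 m.
Total head at MW-1: h = z + ψ = 145.43 + 83.79 = 229.22 m.
Pressure head at MW-6: ψ = P/(ρg) = 248.6×1000 / (1000 × 9.81) = 25.34 m.
Total head at MW-6: h = z + ψ = 202.17 + 25.34 = 227.51 m.
Head difference: h(MW-1) − h(MW-6) = 229.22 − 227.51 = 1.71 m.
Hydraulic gradient: i = |Δh| / L = 1.71 / 499 = 0.00343.

i ≈ 0.00343 m/m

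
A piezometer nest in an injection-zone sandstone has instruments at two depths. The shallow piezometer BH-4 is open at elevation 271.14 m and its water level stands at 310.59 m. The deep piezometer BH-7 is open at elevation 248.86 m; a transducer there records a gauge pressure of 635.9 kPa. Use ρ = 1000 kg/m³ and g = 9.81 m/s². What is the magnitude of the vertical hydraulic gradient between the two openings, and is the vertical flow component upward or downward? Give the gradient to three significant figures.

|i_v| ≈ 0.139; vertical flow is upward

Total head at BH-4: h = 310.59 m (water level in the standpipe).
Pressure head at BH-7: ψ = P/(ρg) = 635.9×1000 / (1000 × 9.81) = 64.82 m.
Total head at BH-7: h = z + ψ = 248.86 + 64.82 = 313.68 m.
Δh = h(BH-4) − h(BH-7) = 310.59 − 313.68 = -3.09 m.
Vertical separation Δz = 271.14 − 248.86 = 22.28 m.
|i_v| = |Δh| / Δz = 3.09 / 22.28 = 0.139.
Head is higher in the deep piezometer, so vertical flow is upward (discharge condition).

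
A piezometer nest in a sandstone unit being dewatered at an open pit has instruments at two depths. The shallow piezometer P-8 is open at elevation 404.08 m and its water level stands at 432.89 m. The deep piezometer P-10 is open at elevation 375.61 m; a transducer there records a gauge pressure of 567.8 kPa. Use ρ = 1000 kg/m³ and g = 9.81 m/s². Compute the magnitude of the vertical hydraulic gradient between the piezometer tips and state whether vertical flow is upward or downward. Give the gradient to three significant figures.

|i_v| ≈ 0.0211; vertical flow is upward

Total head at P-8: h = 432.89 m (water level in the standpipe).
Pressure head at P-10: ψ = P/(ρg) = 567.8×1000 / (1000 × 9.81) = 57.88 m.
Total head at P-10: h = z + ψ = 375.61 + 57.88 = 433.49 m.
Δh = h(P-8) − h(P-10) = 432.89 − 433.49 = -0.60 m.
Vertical separation Δz = 404.08 − 375.61 = 28.47 m.
|i_v| = |Δh| / Δz = 0.60 / 28.47 = 0.0211.
Head is higher in the deep piezometer, so vertical flow is upward (discharge condition).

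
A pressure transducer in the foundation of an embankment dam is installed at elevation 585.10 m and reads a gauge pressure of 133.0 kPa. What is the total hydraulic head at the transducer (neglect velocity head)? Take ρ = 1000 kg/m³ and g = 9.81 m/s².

ψ = P/(ρg) = 133.0×1000 / (1000 × 9.81) = 13.56 m.
h = z + ψ = 585.10 + 13.56 = 598.66 m.

h ≈ 598.66 m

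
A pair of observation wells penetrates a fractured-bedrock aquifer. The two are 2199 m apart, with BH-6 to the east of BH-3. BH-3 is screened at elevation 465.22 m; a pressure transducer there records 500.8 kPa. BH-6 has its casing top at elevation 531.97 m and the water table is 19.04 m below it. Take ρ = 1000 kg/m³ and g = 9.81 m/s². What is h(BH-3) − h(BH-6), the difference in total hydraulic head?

Pressure head at BH-3: ψ = P/(ρg) = 500.8×1000 / (1000 × 9.81) = 51.05 m.
Total head at BH-3: h = z + ψ = 465.22 + 51.05 = 516.27 m.
Total head at BH-6: h = 531.97 − 19.04 = 512.93 m.
Head difference: h(BH-3) − h(BH-6) = 516.27 − 512.93 = 3.34 m.

Δh ≈ 3.34 m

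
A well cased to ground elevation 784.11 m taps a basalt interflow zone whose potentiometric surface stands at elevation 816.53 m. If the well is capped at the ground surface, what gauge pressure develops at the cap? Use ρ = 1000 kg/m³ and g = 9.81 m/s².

P ≈ 318 kPa

Head above the cap: Δh = 816.53 − 784.11 = 32.42 m.
P = ρgΔh = 1000 × 9.81 × 32.42 = 318040 Pa ≈ 318 kPa.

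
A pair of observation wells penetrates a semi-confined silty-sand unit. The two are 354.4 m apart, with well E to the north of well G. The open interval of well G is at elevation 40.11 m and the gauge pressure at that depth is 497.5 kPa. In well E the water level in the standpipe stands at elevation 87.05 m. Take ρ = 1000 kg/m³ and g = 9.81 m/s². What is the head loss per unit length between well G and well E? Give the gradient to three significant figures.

Pressure head at well G: ψ = P/(ρg) = 497.5×1000 / (1000 × 9.81) = 50.71 m.
Total head at well G: h = z + ψ = 40.11 + 50.71 = 90.82 m.
Total head at well E: h = 87.05 m (water level in the piezometer is the total head).
Head difference: h(well G) − h(well E) = 90.82 − 87.05 = 3.77 m.
Hydraulic gradient: i = |Δh| / L = 3.77 / 354.4 = 0.0106.

i ≈ 0.0106 m/m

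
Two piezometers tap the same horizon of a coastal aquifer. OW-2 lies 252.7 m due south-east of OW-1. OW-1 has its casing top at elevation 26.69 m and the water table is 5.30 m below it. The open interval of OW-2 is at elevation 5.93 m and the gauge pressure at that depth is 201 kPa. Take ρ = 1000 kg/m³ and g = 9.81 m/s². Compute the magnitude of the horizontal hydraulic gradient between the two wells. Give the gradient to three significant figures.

i ≈ 0.0199

Total head at OW-1: h = 26.69 − 5.30 = 21.39 m.
Pressure head at OW-2: ψ = P/(ρg) = 201×1000 / (1000 × 9.81) = 20.49 m.
Total head at OW-2: h = z + ψ = 5.93 + 20.49 = 26.42 m.
Head difference: h(OW-1) − h(OW-2) = 21.39 − 26.42 = -5.03 m.
Hydraulic gradient: i = |Δh| / L = 5.03 / 252.7 = 0.0199.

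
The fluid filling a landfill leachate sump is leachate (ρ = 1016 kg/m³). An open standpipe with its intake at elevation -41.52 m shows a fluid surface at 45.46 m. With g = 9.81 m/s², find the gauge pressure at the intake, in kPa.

Pressure head ψ = h − z = 45.46 − (-41.52) = 86.98 m.
P = ρgψ = 1016 × 9.81 × 86.98 = 866926 Pa ≈ 867 kPa.

P ≈ 867 kPa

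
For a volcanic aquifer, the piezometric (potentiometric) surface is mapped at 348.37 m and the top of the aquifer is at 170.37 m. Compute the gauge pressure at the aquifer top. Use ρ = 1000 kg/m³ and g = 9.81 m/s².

P ≈ 1750 kPa

Pressure head at the aquifer top: ψ = h − z = 348.37 − 170.37 = 178.00 m.
P = ρgψ = 1000 × 9.81 × 178.00 = 1746180 Pa ≈ 1750 kPa.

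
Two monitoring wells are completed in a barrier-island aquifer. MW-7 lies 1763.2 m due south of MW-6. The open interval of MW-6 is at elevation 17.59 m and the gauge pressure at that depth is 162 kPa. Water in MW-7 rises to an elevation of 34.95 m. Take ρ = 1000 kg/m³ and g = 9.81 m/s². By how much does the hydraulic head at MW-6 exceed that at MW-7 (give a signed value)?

Pressure head at MW-6: ψ = P/(ρg) = 162×1000 / (1000 × 9.81) = 16.51 m.
Total head at MW-6: h = z + ψ = 17.59 + 16.51 = 34.10 m.
Total head at MW-7: h = 34.95 m (water level in the piezometer is the total head).
Head difference: h(MW-6) − h(MW-7) = 34.10 − 34.95 = -0.85 m.

Δh ≈ -0.85 m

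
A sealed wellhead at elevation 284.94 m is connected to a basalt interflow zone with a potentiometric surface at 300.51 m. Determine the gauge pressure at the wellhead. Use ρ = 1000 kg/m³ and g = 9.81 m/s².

P ≈ 153 kPa

Head above the cap: Δh = 300.51 − 284.94 = 15.57 m.
P = ρgΔh = 1000 × 9.81 × 15.57 = 152742 Pa ≈ 153 kPa.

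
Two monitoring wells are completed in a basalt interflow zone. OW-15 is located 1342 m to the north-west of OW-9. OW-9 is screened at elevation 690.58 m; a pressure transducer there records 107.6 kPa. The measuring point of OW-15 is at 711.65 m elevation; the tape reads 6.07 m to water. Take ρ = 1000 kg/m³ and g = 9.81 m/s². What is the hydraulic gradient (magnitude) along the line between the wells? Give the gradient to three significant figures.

Pressure head at OW-9: ψ = P/(ρg) = 107.6×1000 / (1000 × 9.81) = 10.97 m.
Total head at OW-9: h = z + ψ = 690.58 + 10.97 = 701.55 m.
Total head at OW-15: h = 711.65 − 6.07 = 705.58 m.
Head difference: h(OW-9) − h(OW-15) = 701.55 − 705.58 = -4.03 m.
Hydraulic gradient: i = |Δh| / L = 4.03 / 1342 = 0.00300.

i ≈ 0.00300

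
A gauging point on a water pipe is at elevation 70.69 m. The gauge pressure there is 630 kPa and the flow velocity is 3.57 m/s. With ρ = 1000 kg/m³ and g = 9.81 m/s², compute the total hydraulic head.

h ≈ 135.56 m

Pressure head ψ = P/(ρg) = 630×1000 / (1000 × 9.81) = 64.22 m.
Velocity head = v²/(2g) = 3.57² / (2 × 9.81) = 0.650 m.
h = z + ψ + v²/(2g) = 70.69 + 64.22 + 0.650 = 135.56 m.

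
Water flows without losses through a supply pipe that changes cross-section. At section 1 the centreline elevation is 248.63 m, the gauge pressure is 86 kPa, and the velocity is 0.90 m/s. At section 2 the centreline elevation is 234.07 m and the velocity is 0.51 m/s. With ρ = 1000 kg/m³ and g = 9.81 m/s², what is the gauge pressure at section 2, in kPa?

P₂ ≈ 229 kPa

Pressure head at 1: ψ₁ = P₁/(ρg) = 86×1000 / (1000 × 9.81) = 8.77 m.
Velocity heads: v₁²/2g = 0.90²/19.62 = 0.041 m; v₂²/2g = 0.51²/19.62 = 0.013 m.
Total head H = z₁ + ψ₁ + v₁²/2g = 248.63 + 8.77 + 0.041 = 257.44 m.
ψ₂ = H − z₂ − v₂²/2g = 257.44 − 234.07 − 0.013 = 23.36 m.
P₂ = ρgψ₂ = 1000 × 9.81 × 23.36 ≈ 229 kPa.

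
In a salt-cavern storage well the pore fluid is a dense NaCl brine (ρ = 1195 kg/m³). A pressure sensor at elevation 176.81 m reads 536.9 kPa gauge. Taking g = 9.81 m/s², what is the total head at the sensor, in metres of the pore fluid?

ψ = P/(ρg) = 536.9×1000 / (1195 × 9.81) = 45.80 m.
h = z + ψ = 176.81 + 45.80 = 222.61 m.

h ≈ 222.61 m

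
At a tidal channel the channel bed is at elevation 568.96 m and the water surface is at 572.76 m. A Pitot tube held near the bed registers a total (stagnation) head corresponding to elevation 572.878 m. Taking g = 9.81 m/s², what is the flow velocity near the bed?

v ≈ 1.52 m/s

Near the bed, under hydrostatic conditions, the piezometric head (z + ψ) equals the free-surface elevation, 572.76 m.
Velocity head = total − piezometric = 572.878 − 572.76 = 0.118 m.
v = √(2g·h_v) = √(2 × 9.81 × 0.118) = 1.52 m/s.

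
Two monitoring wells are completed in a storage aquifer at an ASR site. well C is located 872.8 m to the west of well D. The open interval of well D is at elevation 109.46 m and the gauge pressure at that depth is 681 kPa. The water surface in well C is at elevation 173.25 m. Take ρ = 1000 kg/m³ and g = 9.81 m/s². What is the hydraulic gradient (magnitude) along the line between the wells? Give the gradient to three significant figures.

Pressure head at well D: ψ = P/(ρg) = 681×1000 / (1000 × 9.81) = 69.42 m.
Total head at well D: h = z + ψ = 109.46 + 69.42 = 178.88 m.
Total head at well C: h = 173.25 m (water level in the piezometer is the total head).
Head difference: h(well D) − h(well C) = 178.88 − 173.25 = 5.63 m.
Hydraulic gradient: i = |Δh| / L = 5.63 / 872.8 = 0.00645.

i ≈ 0.00645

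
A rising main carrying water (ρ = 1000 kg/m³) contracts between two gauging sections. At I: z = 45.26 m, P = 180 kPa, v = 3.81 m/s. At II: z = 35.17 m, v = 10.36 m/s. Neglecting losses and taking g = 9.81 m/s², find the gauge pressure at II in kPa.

P₂ ≈ 233 kPa

Pressure head at I: ψ₁ = P₁/(ρg) = 180×1000 / (1000 × 9.81) = 18.35 m.
Velocity heads: v₁²/2g = 3.81²/19.62 = 0.740 m; v₂²/2g = 10.36²/19.62 = 5.470 m.
Total head H = z₁ + ψ₁ + v₁²/2g = 45.26 + 18.35 + 0.740 = 64.35 m.
ψ₂ = H − z₂ − v₂²/2g = 64.35 − 35.17 − 5.470 = 23.71 m.
P₂ = ρgψ₂ = 1000 × 9.81 × 23.71 ≈ 233 kPa.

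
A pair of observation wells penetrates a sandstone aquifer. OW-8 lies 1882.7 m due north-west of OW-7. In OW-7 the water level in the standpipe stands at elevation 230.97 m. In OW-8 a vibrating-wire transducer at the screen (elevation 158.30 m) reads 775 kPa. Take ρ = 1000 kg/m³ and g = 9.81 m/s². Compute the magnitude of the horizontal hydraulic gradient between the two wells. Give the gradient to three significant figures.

Total head at OW-7: h = 230.97 m (water level in the piezometer is the total head).
Pressure head at OW-8: ψ = P/(ρg) = 775×1000 / (1000 × 9.81) = 79.00 m.
Total head at OW-8: h = z + ψ = 158.30 + 79.00 = 237.30 m.
Head difference: h(OW-7) − h(OW-8) = 230.97 − 237.30 = -6.33 m.
Hydraulic gradient: i = |Δh| / L = 6.33 / 1882.7 = 0.00336.

i ≈ 0.00336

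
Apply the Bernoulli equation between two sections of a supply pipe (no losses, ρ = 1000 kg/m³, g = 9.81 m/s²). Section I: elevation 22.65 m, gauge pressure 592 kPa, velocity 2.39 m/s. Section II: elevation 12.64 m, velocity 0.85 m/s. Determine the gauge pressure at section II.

P₂ ≈ 693 kPa

Pressure head at I: ψ₁ = P₁/(ρg) = 592×1000 / (1000 × 9.81) = 60.35 m.
Velocity heads: v₁²/2g = 2.39²/19.62 = 0.291 m; v₂²/2g = 0.85²/19.62 = 0.037 m.
Total head H = z₁ + ψ₁ + v₁²/2g = 22.65 + 60.35 + 0.291 = 83.29 m.
ψ₂ = H − z₂ − v₂²/2g = 83.29 − 12.64 − 0.037 = 70.61 m.
P₂ = ρgψ₂ = 1000 × 9.81 × 70.61 ≈ 693 kPa.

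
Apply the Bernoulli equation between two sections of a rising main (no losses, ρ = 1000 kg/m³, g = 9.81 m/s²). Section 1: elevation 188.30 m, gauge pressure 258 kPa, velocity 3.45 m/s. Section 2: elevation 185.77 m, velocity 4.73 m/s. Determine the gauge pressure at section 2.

Pressure head at 1: ψ₁ = P₁/(ρg) = 258×1000 / (1000 × 9.81) = 26.30 m.
Velocity heads: v₁²/2g = 3.45²/19.62 = 0.607 m; v₂²/2g = 4.73²/19.62 = 1.140 m.
Total head H = z₁ + ψ₁ + v₁²/2g = 188.30 + 26.30 + 0.607 = 215.21 m.
ψ₂ = H − z₂ − v₂²/2g = 215.21 − 185.77 − 1.140 = 28.30 m.
P₂ = ρgψ₂ = 1000 × 9.81 × 28.30 ≈ 278 kPa.

P₂ ≈ 278 kPa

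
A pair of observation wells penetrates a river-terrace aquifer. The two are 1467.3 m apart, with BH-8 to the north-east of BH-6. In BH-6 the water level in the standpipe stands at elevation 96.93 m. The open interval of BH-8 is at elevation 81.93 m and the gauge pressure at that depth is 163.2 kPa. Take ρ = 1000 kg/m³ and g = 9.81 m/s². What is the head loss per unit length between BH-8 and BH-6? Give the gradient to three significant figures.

Total head at BH-6: h = 96.93 m (water level in the piezometer is the total head).
Pressure head at BH-8: ψ = P/(ρg) = 163.2×1000 / (1000 × 9.81) = 16.64 m.
Total head at BH-8: h = z + ψ = 81.93 + 16.64 = 98.57 m.
Head difference: h(BH-6) − h(BH-8) = 96.93 − 98.57 = -1.64 m.
Hydraulic gradient: i = |Δh| / L = 1.64 / 1467.3 = 0.00112.

i ≈ 0.00112 m/m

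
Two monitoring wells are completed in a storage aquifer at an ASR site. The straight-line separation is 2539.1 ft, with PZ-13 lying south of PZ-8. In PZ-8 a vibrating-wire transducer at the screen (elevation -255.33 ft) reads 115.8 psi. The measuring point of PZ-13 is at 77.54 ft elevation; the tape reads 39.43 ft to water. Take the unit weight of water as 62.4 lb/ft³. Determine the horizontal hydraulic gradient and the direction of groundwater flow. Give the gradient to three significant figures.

Pressure head at PZ-8: ψ = 144·P/γ = 144 × 115.8 / 62.4 = 267.23 ft.
Total head at PZ-8: h = z + ψ = -255.33 + 267.23 = 11.90 ft.
Total head at PZ-13: h = 77.54 − 39.43 = 38.11 ft.
Head difference: h(PZ-8) − h(PZ-13) = 11.90 − 38.11 = -26.21 ft.
Hydraulic gradient: i = |Δh| / L = 26.21 / 2539.1 = 0.0103.
Flow is from higher to lower head: from PZ-13 toward PZ-8, i.e. toward the north.

i ≈ 0.0103; groundwater flows toward the north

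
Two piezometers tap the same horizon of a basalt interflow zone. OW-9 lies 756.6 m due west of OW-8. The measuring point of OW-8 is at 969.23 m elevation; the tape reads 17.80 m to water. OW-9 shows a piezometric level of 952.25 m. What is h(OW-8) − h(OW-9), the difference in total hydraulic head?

Total head at OW-8: h = 969.23 − 17.80 = 951.43 m.
Total head at OW-9: h = 952.25 m (water level in the piezometer is the total head).
Head difference: h(OW-8) − h(OW-9) = 951.43 − 952.25 = -0.82 m.

Δh ≈ -0.82 m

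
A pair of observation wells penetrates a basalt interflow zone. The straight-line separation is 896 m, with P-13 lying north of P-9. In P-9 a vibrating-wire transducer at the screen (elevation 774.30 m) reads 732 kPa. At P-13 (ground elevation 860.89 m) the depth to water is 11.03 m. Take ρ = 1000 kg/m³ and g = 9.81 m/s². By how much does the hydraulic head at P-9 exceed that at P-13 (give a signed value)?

Pressure head at P-9: ψ = P/(ρg) = 732×1000 / (1000 × 9.81) = 74.62 m.
Total head at P-9: h = z + ψ = 774.30 + 74.62 = 848.92 m.
Total head at P-13: h = 860.89 − 11.03 = 849.86 m.
Head difference: h(P-9) − h(P-13) = 848.92 − 849.86 = -0.94 m.

Δh ≈ -0.94 m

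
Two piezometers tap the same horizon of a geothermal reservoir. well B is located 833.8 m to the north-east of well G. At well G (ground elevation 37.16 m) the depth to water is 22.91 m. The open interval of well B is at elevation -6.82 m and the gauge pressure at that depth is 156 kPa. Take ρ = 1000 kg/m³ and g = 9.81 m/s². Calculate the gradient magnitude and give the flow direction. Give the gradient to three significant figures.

i ≈ 0.00620; groundwater flows toward the north-east

Total head at well G: h = 37.16 − 22.91 = 14.25 m.
Pressure head at well B: ψ = P/(ρg) = 156×1000 / (1000 × 9.81) = 15.90 m.
Total head at well B: h = z + ψ = -6.82 + 15.90 = 9.08 m.
Head difference: h(well G) − h(well B) = 14.25 − 9.08 = 5.17 m.
Hydraulic gradient: i = |Δh| / L = 5.17 / 833.8 = 0.00620.
Flow is from higher to lower head: from well G toward well B, i.e. toward the north-east.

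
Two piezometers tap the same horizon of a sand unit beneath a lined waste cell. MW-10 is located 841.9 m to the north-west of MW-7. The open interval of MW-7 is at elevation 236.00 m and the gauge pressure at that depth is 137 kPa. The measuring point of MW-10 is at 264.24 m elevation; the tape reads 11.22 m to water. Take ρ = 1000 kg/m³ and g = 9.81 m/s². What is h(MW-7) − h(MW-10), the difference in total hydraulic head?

Pressure head at MW-7: ψ = P/(ρg) = 137×1000 / (1000 × 9.81) = 13.97 m.
Total head at MW-7: h = z + ψ = 236.00 + 13.97 = 249.97 m.
Total head at MW-10: h = 264.24 − 11.22 = 253.02 m.
Head difference: h(MW-7) − h(MW-10) = 249.97 − 253.02 = -3.05 m.

Δh ≈ -3.05 m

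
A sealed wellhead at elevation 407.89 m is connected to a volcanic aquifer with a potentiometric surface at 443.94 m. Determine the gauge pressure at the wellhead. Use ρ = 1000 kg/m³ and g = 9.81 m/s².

P ≈ 354 kPa

Head above the cap: Δh = 443.94 − 407.89 = 36.05 m.
P = ρgΔh = 1000 × 9.81 × 36.05 = 353650 Pa ≈ 354 kPa.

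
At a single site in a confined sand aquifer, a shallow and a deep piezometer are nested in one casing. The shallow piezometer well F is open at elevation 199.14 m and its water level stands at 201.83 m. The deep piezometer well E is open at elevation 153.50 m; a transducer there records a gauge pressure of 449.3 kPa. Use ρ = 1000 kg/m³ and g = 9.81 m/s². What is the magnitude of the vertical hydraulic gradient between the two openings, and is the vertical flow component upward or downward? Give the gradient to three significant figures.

|i_v| ≈ 0.0554; vertical flow is downward

Total head at well F: h = 201.83 m (water level in the standpipe).
Pressure head at well E: ψ = P/(ρg) = 449.3×1000 / (1000 × 9.81) = 45.80 m.
Total head at well E: h = z + ψ = 153.50 + 45.80 = 199.30 m.
Δh = h(well F) − h(well E) = 201.83 − 199.30 = 2.53 m.
Vertical separation Δz = 199.14 − 153.50 = 45.64 m.
|i_v| = |Δh| / Δz = 2.53 / 45.64 = 0.0554.
Head is higher in the shallow piezometer, so vertical flow is downward (recharge condition).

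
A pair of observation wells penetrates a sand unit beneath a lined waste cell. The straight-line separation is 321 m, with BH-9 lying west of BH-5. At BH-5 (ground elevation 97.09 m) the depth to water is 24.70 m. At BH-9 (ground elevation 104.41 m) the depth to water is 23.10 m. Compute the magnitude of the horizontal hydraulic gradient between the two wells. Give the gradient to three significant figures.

Total head at BH-5: h = 97.09 − 24.70 = 72.39 m.
Total head at BH-9: h = 104.41 − 23.10 = 81.31 m.
Head difference: h(BH-5) − h(BH-9) = 72.39 − 81.31 = -8.92 m.
Hydraulic gradient: i = |Δh| / L = 8.92 / 321 = 0.0278.

i ≈ 0.0278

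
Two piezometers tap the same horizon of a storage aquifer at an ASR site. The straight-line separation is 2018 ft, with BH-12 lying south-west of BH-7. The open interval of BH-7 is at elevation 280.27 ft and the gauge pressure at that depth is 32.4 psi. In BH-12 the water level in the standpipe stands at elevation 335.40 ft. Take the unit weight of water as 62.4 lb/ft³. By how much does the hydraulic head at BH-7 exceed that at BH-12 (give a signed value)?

Pressure head at BH-7: ψ = 144·P/γ = 144 × 32.4 / 62.4 = 74.77 ft.
Total head at BH-7: h = z + ψ = 280.27 + 74.77 = 355.04 ft.
Total head at BH-12: h = 335.40 ft (water level in the piezometer is the total head).
Head difference: h(BH-7) − h(BH-12) = 355.04 − 335.40 = 19.64 ft.

Δh ≈ 19.64 ft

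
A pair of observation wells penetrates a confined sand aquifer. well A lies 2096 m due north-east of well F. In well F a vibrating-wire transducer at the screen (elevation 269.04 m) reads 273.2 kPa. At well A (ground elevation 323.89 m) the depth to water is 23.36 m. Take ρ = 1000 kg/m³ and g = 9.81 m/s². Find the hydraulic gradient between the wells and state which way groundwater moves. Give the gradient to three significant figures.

Pressure head at well F: ψ = P/(ρg) = 273.2×1000 / (1000 × 9.81) = 27.85 m.
Total head at well F: h = z + ψ = 269.04 + 27.85 = 296.89 m.
Total head at well A: h = 323.89 − 23.36 = 300.53 m.
Head difference: h(well F) − h(well A) = 296.89 − 300.53 = -3.64 m.
Hydraulic gradient: i = |Δh| / L = 3.64 / 2096 = 0.00174.
Flow is from higher to lower head: from well A toward well F, i.e. toward the south-west.

i ≈ 0.00174; groundwater flows toward the south-west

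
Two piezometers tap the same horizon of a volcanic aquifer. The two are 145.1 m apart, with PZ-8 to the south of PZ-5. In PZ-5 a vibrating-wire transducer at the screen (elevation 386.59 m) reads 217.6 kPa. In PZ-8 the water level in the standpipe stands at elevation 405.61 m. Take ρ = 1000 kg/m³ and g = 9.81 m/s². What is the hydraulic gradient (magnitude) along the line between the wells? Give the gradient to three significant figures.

Pressure head at PZ-5: ψ = P/(ρg) = 217.6×1000 / (1000 × 9.81) = 22.18 m.
Total head at PZ-5: h = z + ψ = 386.59 + 22.18 = 408.77 m.
Total head at PZ-8: h = 405.61 m (water level in the piezometer is the total head).
Head difference: h(PZ-5) − h(PZ-8) = 408.77 − 405.61 = 3.16 m.
Hydraulic gradient: i = |Δh| / L = 3.16 / 145.1 = 0.0218.

i ≈ 0.0218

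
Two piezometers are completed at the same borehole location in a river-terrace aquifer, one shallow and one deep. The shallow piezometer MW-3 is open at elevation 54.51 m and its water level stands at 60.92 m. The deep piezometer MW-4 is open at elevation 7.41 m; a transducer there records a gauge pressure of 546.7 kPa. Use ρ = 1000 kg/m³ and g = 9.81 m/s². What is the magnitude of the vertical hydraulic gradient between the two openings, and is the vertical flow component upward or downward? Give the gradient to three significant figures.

|i_v| ≈ 0.0471; vertical flow is upward

Total head at MW-3: h = 60.92 m (water level in the standpipe).
Pressure head at MW-4: ψ = P/(ρg) = 546.7×1000 / (1000 × 9.81) = 55.73 m.
Total head at MW-4: h = z + ψ = 7.41 + 55.73 = 63.14 m.
Δh = h(MW-3) − h(MW-4) = 60.92 − 63.14 = -2.22 m.
Vertical separation Δz = 54.51 − 7.41 = 47.10 m.
|i_v| = |Δh| / Δz = 2.22 / 47.10 = 0.0471.
Head is higher in the deep piezometer, so vertical flow is upward (discharge condition).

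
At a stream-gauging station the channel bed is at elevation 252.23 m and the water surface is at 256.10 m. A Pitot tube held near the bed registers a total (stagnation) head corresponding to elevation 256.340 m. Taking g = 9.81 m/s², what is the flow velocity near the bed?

v ≈ 2.17 m/s

Near the bed, under hydrostatic conditions, the piezometric head (z + ψ) equals the free-surface elevation, 256.10 m.
Velocity head = total − piezometric = 256.340 − 256.10 = 0.240 m.
v = √(2g·h_v) = √(2 × 9.81 × 0.240) = 2.17 m/s.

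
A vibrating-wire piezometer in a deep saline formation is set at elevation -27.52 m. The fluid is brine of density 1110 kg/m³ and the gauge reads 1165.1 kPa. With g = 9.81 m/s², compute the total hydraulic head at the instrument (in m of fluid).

ψ = P/(ρg) = 1165.1×1000 / (1110 × 9.81) = 107.00 m.
h = z + ψ = -27.52 + 107.00 = 79.48 m.

h ≈ 79.48 m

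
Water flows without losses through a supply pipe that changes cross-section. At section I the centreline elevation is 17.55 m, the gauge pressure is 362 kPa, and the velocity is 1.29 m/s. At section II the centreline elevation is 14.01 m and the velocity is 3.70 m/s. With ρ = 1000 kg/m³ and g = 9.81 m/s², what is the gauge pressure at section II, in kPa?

P₂ ≈ 391 kPa

Pressure head at I: ψ₁ = P₁/(ρg) = 362×1000 / (1000 × 9.81) = 36.90 m.
Velocity heads: v₁²/2g = 1.29²/19.62 = 0.085 m; v₂²/2g = 3.70²/19.62 = 0.698 m.
Total head H = z₁ + ψ₁ + v₁²/2g = 17.55 + 36.90 + 0.085 = 54.54 m.
ψ₂ = H − z₂ − v₂²/2g = 54.54 − 14.01 − 0.698 = 39.83 m.
P₂ = ρgψ₂ = 1000 × 9.81 × 39.83 ≈ 391 kPa.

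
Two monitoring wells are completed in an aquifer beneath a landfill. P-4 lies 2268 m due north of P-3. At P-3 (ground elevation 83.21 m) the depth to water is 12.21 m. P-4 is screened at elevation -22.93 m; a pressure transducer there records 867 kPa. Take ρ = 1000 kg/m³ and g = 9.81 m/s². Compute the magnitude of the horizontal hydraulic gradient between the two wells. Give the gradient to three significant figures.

Total head at P-3: h = 83.21 − 12.21 = 71.00 m.
Pressure head at P-4: ψ = P/(ρg) = 867×1000 / (1000 × 9.81) = 88.38 m.
Total head at P-4: h = z + ψ = -22.93 + 88.38 = 65.45 m.
Head difference: h(P-3) − h(P-4) = 71.00 − 65.45 = 5.55 m.
Hydraulic gradient: i = |Δh| / L = 5.55 / 2268 = 0.00245.

i ≈ 0.00245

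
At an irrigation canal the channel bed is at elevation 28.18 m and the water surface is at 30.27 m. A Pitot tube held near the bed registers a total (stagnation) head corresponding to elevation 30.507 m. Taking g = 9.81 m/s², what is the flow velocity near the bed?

Near the bed, under hydrostatic conditions, the piezometric head (z + ψ) equals the free-surface elevation, 30.27 m.
Velocity head = total − piezometric = 30.507 − 30.27 = 0.237 m.
v = √(2g·h_v) = √(2 × 9.81 × 0.237) = 2.16 m/s.

v ≈ 2.16 m/s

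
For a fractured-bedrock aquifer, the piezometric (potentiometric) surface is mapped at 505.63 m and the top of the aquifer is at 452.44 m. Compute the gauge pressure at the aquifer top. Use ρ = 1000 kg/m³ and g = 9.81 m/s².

Pressure head at the aquifer top: ψ = h − z = 505.63 − 452.44 = 53.19 m.
P = ρgψ = 1000 × 9.81 × 53.19 = 521794 Pa ≈ 522 kPa.

P ≈ 522 kPa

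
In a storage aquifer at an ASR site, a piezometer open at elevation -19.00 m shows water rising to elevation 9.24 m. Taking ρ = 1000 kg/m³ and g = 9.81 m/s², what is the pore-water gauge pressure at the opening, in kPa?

Pressure head ψ = h − z = 9.24 − (-19.00) = 28.24 m.
P = ρgψ = 1000 × 9.81 × 28.24 = 277034 Pa ≈ 277 kPa.

P ≈ 277 kPa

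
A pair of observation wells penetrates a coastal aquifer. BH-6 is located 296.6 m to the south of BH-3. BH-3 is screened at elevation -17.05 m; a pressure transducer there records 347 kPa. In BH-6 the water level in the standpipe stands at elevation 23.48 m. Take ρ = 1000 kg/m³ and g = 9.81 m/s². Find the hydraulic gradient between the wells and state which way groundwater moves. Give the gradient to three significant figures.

i ≈ 0.0174; groundwater flows toward the north

Pressure head at BH-3: ψ = P/(ρg) = 347×1000 / (1000 × 9.81) = 35.37 m.
Total head at BH-3: h = z + ψ = -17.05 + 35.37 = 18.32 m.
Total head at BH-6: h = 23.48 m (water level in the piezometer is the total head).
Head difference: h(BH-3) − h(BH-6) = 18.32 − 23.48 = -5.16 m.
Hydraulic gradient: i = |Δh| / L = 5.16 / 296.6 = 0.0174.
Flow is from higher to lower head: from BH-6 toward BH-3, i.e. toward the north.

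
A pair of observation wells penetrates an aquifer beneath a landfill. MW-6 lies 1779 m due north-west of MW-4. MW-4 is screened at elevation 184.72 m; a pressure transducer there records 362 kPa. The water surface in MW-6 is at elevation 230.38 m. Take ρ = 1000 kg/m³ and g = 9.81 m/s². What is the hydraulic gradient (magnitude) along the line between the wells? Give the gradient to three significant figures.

Pressure head at MW-4: ψ = P/(ρg) = 362×1000 / (1000 × 9.81) = 36.90 m.
Total head at MW-4: h = z + ψ = 184.72 + 36.90 = 221.62 m.
Total head at MW-6: h = 230.38 m (water level in the piezometer is the total head).
Head difference: h(MW-4) − h(MW-6) = 221.62 − 230.38 = -8.76 m.
Hydraulic gradient: i = |Δh| / L = 8.76 / 1779 = 0.00492.

i ≈ 0.00492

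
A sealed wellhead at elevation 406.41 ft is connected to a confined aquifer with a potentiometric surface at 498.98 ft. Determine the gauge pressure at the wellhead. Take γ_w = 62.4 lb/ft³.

Head above the cap: Δh = 498.98 − 406.41 = 92.57 ft.
P = γΔh/144 = 62.4 × 92.57 / 144 = 40.1 psi.

P ≈ 40.1 psi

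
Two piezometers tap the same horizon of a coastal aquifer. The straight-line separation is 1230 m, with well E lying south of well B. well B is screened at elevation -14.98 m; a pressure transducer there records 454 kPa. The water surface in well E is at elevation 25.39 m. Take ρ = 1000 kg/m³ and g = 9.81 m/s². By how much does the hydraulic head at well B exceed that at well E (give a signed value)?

Δh ≈ 5.91 m

Pressure head at well B: ψ = P/(ρg) = 454×1000 / (1000 × 9.81) = 46.28 m.
Total head at well B: h = z + ψ = -14.98 + 46.28 = 31.30 m.
Total head at well E: h = 25.39 m (water level in the piezometer is the total head).
Head difference: h(well B) − h(well E) = 31.30 − 25.39 = 5.91 m.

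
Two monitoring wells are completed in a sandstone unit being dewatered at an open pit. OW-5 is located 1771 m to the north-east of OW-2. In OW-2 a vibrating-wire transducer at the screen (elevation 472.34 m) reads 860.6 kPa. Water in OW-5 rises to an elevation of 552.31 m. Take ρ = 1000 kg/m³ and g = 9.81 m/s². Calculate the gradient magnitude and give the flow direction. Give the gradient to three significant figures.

i ≈ 0.00438; groundwater flows toward the north-east

Pressure head at OW-2: ψ = P/(ρg) = 860.6×1000 / (1000 × 9.81) = 87.73 m.
Total head at OW-2: h = z + ψ = 472.34 + 87.73 = 560.07 m.
Total head at OW-5: h = 552.31 m (water level in the piezometer is the total head).
Head difference: h(OW-2) − h(OW-5) = 560.07 − 552.31 = 7.76 m.
Hydraulic gradient: i = |Δh| / L = 7.76 / 1771 = 0.00438.
Flow is from higher to lower head: from OW-2 toward OW-5, i.e. toward the north-east.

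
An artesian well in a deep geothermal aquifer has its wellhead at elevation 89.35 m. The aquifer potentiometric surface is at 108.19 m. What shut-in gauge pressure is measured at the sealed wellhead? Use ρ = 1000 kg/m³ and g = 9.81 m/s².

Head above the cap: Δh = 108.19 − 89.35 = 18.84 m.
P = ρgΔh = 1000 × 9.81 × 18.84 = 184820 Pa ≈ 185 kPa.

P ≈ 185 kPa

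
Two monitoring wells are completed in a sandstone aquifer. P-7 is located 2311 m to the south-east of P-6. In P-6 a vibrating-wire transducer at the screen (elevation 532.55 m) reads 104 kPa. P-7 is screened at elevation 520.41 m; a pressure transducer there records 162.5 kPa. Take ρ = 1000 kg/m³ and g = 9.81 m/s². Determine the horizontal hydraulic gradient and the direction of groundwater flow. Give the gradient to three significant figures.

Pressure head at P-6: ψ = P/(ρg) = 104×1000 / (1000 × 9.81) = 10.60 m.
Total head at P-6: h = z + ψ = 532.55 + 10.60 = 543.15 m.
Pressure head at P-7: ψ = P/(ρg) = 162.5×1000 / (1000 × 9.81) = 16.56 m.
Total head at P-7: h = z + ψ = 520.41 + 16.56 = 536.97 m.
Head difference: h(P-6) − h(P-7) = 543.15 − 536.97 = 6.18 m.
Hydraulic gradient: i = |Δh| / L = 6.18 / 2311 = 0.00267.
Flow is from higher to lower head: from P-6 toward P-7, i.e. toward the south-east.

i ≈ 0.00267; groundwater flows toward the south-east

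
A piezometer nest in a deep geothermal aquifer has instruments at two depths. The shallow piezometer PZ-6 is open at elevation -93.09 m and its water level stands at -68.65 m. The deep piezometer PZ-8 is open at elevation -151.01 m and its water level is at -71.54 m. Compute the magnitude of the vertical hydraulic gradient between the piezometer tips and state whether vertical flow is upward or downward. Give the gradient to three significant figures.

|i_v| ≈ 0.0499; vertical flow is downward

Total head at PZ-6: h = -68.65 m (water level in the standpipe).
Total head at PZ-8: h = -71.54 m.
Δh = h(PZ-6) − h(PZ-8) = -68.65 − (-71.54) = 2.89 m.
Vertical separation Δz = -93.09 − (-151.01) = 57.92 m.
|i_v| = |Δh| / Δz = 2.89 / 57.92 = 0.0499.
Head is higher in the shallow piezometer, so vertical flow is downward (recharge condition).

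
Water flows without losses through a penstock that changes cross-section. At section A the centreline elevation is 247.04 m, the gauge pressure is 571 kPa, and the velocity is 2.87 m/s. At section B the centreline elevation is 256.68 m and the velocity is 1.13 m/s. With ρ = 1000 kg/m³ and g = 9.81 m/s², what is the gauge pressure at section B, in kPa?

P₂ ≈ 480 kPa

Pressure head at A: ψ₁ = P₁/(ρg) = 571×1000 / (1000 × 9.81) = 58.21 m.
Velocity heads: v₁²/2g = 2.87²/19.62 = 0.420 m; v₂²/2g = 1.13²/19.62 = 0.065 m.
Total head H = z₁ + ψ₁ + v₁²/2g = 247.04 + 58.21 + 0.420 = 305.67 m.
ψ₂ = H − z₂ − v₂²/2g = 305.67 − 256.68 − 0.065 = 48.93 m.
P₂ = ρgψ₂ = 1000 × 9.81 × 48.93 ≈ 480 kPa.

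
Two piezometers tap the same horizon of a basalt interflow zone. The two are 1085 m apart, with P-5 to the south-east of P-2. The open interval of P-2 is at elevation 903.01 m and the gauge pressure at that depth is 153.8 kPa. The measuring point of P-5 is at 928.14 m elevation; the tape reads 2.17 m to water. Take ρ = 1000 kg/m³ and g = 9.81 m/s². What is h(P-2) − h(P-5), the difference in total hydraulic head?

Δh ≈ -7.28 m

Pressure head at P-2: ψ = P/(ρg) = 153.8×1000 / (1000 × 9.81) = 15.68 m.
Total head at P-2: h = z + ψ = 903.01 + 15.68 = 918.69 m.
Total head at P-5: h = 928.14 − 2.17 = 925.97 m.
Head difference: h(P-2) − h(P-5) = 918.69 − 925.97 = -7.28 m.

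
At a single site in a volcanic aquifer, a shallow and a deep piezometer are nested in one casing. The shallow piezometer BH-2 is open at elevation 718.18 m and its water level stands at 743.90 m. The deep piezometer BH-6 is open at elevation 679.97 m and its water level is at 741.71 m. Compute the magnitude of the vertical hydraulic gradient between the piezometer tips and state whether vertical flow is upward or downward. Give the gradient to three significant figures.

Total head at BH-2: h = 743.90 m (water level in the standpipe).
Total head at BH-6: h = 741.71 m.
Δh = h(BH-2) − h(BH-6) = 743.90 − 741.71 = 2.19 m.
Vertical separation Δz = 718.18 − 679.97 = 38.21 m.
|i_v| = |Δh| / Δz = 2.19 / 38.21 = 0.0573.
Head is higher in the shallow piezometer, so vertical flow is downward (recharge condition).

|i_v| ≈ 0.0573; vertical flow is downward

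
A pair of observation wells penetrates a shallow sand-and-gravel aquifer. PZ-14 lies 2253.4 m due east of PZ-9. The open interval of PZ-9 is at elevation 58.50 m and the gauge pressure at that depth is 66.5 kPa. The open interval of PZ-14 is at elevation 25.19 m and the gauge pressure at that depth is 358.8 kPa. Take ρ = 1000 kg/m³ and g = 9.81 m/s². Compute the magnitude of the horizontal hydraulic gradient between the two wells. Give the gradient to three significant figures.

i ≈ 0.00156

Pressure head at PZ-9: ψ = P/(ρg) = 66.5×1000 / (1000 × 9.81) = 6.78 m.
Total head at PZ-9: h = z + ψ = 58.50 + 6.78 = 65.28 m.
Pressure head at PZ-14: ψ = P/(ρg) = 358.8×1000 / (1000 × 9.81) = 36.57 m.
Total head at PZ-14: h = z + ψ = 25.19 + 36.57 = 61.76 m.
Head difference: h(PZ-9) − h(PZ-14) = 65.28 − 61.76 = 3.52 m.
Hydraulic gradient: i = |Δh| / L = 3.52 / 2253.4 = 0.00156.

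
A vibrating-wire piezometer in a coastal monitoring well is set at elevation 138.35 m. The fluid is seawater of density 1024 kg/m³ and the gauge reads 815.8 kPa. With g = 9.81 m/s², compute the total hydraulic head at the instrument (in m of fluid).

ψ = P/(ρg) = 815.8×1000 / (1024 × 9.81) = 81.21 m.
h = z + ψ = 138.35 + 81.21 = 219.56 m.

h ≈ 219.56 m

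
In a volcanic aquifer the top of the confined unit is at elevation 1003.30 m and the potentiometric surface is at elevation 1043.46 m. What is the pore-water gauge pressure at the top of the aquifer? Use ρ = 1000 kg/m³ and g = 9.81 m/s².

P ≈ 394 kPa

Pressure head at the aquifer top: ψ = h − z = 1043.46 − 1003.30 = 40.16 m.
P = ρgψ = 1000 × 9.81 × 40.16 = 393970 Pa ≈ 394 kPa.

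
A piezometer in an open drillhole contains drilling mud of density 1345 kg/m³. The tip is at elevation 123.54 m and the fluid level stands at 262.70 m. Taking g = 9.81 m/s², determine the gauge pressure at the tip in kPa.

Pressure head ψ = h − z = 262.70 − 123.54 = 139.16 m.
P = ρgψ = 1345 × 9.81 × 139.16 = 1836140 Pa ≈ 1840 kPa.

P ≈ 1840 kPa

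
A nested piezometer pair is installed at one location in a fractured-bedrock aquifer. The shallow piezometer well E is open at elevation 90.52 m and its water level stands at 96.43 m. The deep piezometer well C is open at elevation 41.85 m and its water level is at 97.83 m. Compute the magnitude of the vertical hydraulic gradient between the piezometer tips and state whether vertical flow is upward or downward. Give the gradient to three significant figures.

|i_v| ≈ 0.0288; vertical flow is upward

Total head at well E: h = 96.43 m (water level in the standpipe).
Total head at well C: h = 97.83 m.
Δh = h(well E) − h(well C) = 96.43 − 97.83 = -1.40 m.
Vertical separation Δz = 90.52 − 41.85 = 48.67 m.
|i_v| = |Δh| / Δz = 1.40 / 48.67 = 0.0288.
Head is higher in the deep piezometer, so vertical flow is upward (discharge condition).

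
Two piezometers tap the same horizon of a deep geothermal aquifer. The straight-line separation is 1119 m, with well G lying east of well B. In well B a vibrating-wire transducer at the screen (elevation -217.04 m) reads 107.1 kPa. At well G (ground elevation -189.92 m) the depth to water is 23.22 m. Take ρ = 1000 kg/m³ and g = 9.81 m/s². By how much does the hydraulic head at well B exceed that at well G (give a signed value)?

Pressure head at well B: ψ = P/(ρg) = 107.1×1000 / (1000 × 9.81) = 10.92 m.
Total head at well B: h = z + ψ = -217.04 + 10.92 = -206.12 m.
Total head at well G: h = -189.92 − 23.22 = -213.14 m.
Head difference: h(well B) − h(well G) = -206.12 − (-213.14) = 7.02 m.

Δh ≈ 7.02 m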